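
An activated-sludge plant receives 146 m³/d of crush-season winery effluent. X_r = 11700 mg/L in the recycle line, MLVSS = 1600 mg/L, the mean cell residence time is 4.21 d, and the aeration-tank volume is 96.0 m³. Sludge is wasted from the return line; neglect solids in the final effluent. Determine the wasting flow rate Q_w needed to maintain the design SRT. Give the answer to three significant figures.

θ_c = V·X/(Q_w·X_r) when wasting from the recycle, so Q_w = V·X/(θ_c·X_r) = 96.00 × 1600 / (4.21 × 11700) = 3.118 m³/d.

Q_w ≈ 3.12 m³/d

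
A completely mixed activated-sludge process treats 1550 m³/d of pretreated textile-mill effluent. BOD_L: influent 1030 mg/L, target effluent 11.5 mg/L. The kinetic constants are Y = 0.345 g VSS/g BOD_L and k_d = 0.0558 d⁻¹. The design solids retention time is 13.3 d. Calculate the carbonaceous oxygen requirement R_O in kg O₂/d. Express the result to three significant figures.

Correct the yield for decay: Y_obs = Y/(1 + k_d θ_c) = 0.345 / (1 + 0.0558 × 13.3) = 0.345 / 1.742 = 0.1980.
ΔS = 1030 − 11.5 = 1018 mg/L, so the substrate removal rate is 1550 × 1018/1000 = 1579 kg BOD_L/d.
P_X = Y_obs·Q·(S₀ − S) = 0.1980 × 1579 = 312.6 kg VSS/d.
Carbonaceous O₂ demand = substrate oxidised − cell-mass equivalent = 1579 − 1.42 × 312.6 = 1135 kg O₂/d.

R_O ≈ 1130 kg O₂/d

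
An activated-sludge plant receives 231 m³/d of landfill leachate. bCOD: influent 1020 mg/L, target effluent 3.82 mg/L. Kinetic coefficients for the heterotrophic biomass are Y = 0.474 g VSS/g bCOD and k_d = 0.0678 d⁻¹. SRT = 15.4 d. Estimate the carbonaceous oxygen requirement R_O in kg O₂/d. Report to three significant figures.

R_O ≈ 157 kg O₂/d

Y_obs = Y / (1 + k_d θ_c) = 0.474 / (1 + 0.0678 × 15.4) = 0.474 / 2.044 = 0.2319.
Mass of bCOD removed per day: Q(S₀ − S) = 231 × 1016 g/m³ = 234.7 kg/d.
Net sludge production P_X = 0.2319 × 234.7 = 54.43 kg VSS/d.
Carbonaceous O₂ demand = substrate oxidised − cell-mass equivalent = 234.7 − 1.42 × 54.43 = 157.4 kg O₂/d.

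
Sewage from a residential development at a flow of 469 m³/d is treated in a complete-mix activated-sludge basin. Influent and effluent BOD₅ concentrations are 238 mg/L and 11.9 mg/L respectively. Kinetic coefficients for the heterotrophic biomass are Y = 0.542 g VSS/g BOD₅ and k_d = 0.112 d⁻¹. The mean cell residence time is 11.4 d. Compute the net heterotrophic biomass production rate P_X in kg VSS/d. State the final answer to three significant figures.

Y_obs = Y / (1 + k_d θ_c) = 0.542 / (1 + 0.112 × 11.4) = 0.542 / 2.277 = 0.2381.
Mass of BOD₅ removed per day: Q(S₀ − S) = 469 × 226.1 g/m³ = 106.0 kg/d.
P_X = Y_obs · Q(S₀ − S) = 0.2381 × 106.0 = 25.24 kg VSS/d.

P_X ≈ 25.2 kg VSS/d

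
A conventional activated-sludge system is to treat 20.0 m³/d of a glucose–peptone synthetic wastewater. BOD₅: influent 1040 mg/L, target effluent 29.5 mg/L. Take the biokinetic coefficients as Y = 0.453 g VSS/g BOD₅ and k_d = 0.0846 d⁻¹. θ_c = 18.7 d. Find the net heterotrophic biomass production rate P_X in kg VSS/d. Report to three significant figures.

Observed yield with endogenous decay: Y_obs = Y / (1 + k_d·θ_c) = 0.453 / (1 + 0.0846 × 18.7) = 0.453 / 2.582 = 0.1754 g VSS/g BOD₅.
Substrate removed = Q·(S₀ − S) = 20.0 m³/d × (1040 − 29.5) g/m³ = 2.02×10^4 g/d = 20.21 kg/d.
Biomass produced: P_X = Y_obs·Q·ΔS = 0.1754 × 20.21 ≈ 3.546 kg VSS/d.

P_X ≈ 3.55 kg VSS/d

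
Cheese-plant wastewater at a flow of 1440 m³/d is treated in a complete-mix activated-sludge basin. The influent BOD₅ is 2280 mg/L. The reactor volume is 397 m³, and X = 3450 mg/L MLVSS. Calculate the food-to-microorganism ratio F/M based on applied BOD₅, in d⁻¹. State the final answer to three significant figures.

F/M ≈ 2.40 d⁻¹

F/M = Q·S₀ / (V·X) = 1440 × 2280 / (397.0 × 3450) = 2.397 g BOD₅·(g VSS·d)⁻¹.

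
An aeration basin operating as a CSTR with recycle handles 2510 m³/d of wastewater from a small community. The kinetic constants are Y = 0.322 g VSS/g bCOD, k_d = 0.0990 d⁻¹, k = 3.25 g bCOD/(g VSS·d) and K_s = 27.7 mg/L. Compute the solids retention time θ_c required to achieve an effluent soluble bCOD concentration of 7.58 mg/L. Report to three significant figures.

From 1/θ_c = Y·k·S/(K_s + S) − k_d: Y·k·S/(K_s+S) = 0.322 × 3.25 × 7.58 / (27.7 + 7.58) = 0.2248 d⁻¹.
Then 1/θ_c = μ − k_d = 0.2248 − 0.0990 = 0.1258 d⁻¹, giving θ_c = 7.946 d.

θ_c ≈ 7.95 d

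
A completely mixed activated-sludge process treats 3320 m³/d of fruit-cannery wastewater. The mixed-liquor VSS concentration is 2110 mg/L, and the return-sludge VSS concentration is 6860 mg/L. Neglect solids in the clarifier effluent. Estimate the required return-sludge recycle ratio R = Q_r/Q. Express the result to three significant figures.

R ≈ 0.444

R = Q_r/Q = X/(X_r − X) = 2110 / (6860 − 2110) = 0.4442.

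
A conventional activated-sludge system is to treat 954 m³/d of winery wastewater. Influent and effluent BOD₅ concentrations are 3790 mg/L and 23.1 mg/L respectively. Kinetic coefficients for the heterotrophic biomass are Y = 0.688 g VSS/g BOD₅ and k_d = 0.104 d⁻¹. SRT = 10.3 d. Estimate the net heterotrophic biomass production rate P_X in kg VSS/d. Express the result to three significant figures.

The observed yield is Y_obs = Y/(1 + k_d·θ_c) = 0.688 / (1 + 0.104 × 10.3) = 0.688 / 2.071 = 0.3322 g VSS per g BOD₅ removed.
Q·(S₀ − S) = 954 × (3790 − 23.1) × 10⁻³ = 3594 kg/d removed.
Biomass produced: P_X = Y_obs·Q·ΔS = 0.3322 × 3594 ≈ 1194 kg VSS/d.

P_X ≈ 1190 kg VSS/d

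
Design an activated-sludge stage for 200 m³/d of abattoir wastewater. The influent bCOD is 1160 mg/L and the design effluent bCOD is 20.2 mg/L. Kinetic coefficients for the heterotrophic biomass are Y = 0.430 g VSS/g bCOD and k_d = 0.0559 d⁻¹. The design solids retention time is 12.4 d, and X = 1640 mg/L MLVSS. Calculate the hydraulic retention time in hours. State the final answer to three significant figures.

From the SRT design equation V = Y Q (S₀−S) θ_c / [X (1 + k_d θ_c)] = 0.430 × 200 × (1160 − 20.2) × 12.4 / [1640 × (1 + 0.0559 × 12.4)] = 1.22×10^6 / 2777 = 437.7 m³.
HRT = V/Q = 437.7 m³ / 200 m³·d⁻¹ = 2.189 d × 24 = 52.53 h.

τ ≈ 52.5 h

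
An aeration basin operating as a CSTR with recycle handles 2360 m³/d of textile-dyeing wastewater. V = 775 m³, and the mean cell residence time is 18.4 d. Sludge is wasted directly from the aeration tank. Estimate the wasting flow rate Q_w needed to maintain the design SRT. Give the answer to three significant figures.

With mixed-liquor wasting, θ_c = V/Q_w, so Q_w = V/θ_c = 775.0/18.4 = 42.12 m³/d.

Q_w ≈ 42.1 m³/d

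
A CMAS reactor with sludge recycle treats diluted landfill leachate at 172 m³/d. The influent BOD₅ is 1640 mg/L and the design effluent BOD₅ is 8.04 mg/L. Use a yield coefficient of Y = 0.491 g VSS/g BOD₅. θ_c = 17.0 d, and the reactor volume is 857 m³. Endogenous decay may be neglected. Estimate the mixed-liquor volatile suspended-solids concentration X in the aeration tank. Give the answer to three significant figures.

Without decay, X = Y Q (S₀−S) θ_c / V = 0.491 × 172 × (1640 − 8.04) × 17.0 / 857 = 2734 mg/L.

X ≈ 2730 mg/L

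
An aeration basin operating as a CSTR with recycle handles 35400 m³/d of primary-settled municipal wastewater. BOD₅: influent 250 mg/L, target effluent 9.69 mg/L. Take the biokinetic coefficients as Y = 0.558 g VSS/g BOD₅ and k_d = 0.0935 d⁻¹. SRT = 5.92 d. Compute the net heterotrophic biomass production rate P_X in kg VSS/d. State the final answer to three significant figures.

Observed yield with endogenous decay: Y_obs = Y / (1 + k_d·θ_c) = 0.558 / (1 + 0.0935 × 5.92) = 0.558 / 1.554 = 0.3592 g VSS/g BOD₅.
Q·(S₀ − S) = 35400 × (250 − 9.69) × 10⁻³ = 8507 kg/d removed.
P_X = Y_obs · Q(S₀ − S) = 0.3592 × 8507 = 3056 kg VSS/d.

P_X ≈ 3060 kg VSS/d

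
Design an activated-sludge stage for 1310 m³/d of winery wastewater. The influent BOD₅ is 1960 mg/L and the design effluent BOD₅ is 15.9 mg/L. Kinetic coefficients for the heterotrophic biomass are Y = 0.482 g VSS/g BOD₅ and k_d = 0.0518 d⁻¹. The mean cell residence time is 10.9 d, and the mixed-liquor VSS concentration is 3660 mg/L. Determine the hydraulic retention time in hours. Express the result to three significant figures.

Steady-state biomass mass balance: V·X·(1 + k_d·θ_c) = Y·Q·(S₀ − S)·θ_c, so V = 0.482 × 1310 × (1960 − 15.9) × 10.9 / [3660 × (1 + 0.0518 × 10.9)] = 1.34×10^7 / 5727 = 2337 m³.
HRT = V/Q = 2337 m³ / 1310 m³·d⁻¹ = 1.784 d × 24 = 42.81 h.

τ ≈ 42.8 h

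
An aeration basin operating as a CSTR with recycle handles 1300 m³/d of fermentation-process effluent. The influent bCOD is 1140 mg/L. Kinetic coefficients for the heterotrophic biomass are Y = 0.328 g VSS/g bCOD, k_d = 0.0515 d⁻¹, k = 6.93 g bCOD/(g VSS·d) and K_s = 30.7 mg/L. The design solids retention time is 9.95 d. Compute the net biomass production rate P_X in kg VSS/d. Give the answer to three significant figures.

From the Monod/SRT balance for a CMAS, S = K_s·(1+k_d θ_c)/[θ_c·(Y k − k_d) − 1] = 30.7 × (1 + 0.0515 × 9.95) / [9.95 × (0.328 × 6.93 − 0.0515) − 1] = 46.43 / 21.10 = 2.200 mg/L.
The observed yield is Y_obs = Y/(1 + k_d·θ_c) = 0.328 / (1 + 0.0515 × 9.95) = 0.328 / 1.512 = 0.2169 g VSS per g bCOD removed.
Q·(S₀ − S) = 1300 × (1140 − 2.20) × 10⁻³ = 1479 kg/d removed.
Net biomass production P_X = Y_obs × Q·(S₀ − S) = 0.2169 × 1479 = 320.8 kg VSS/d.

P_X ≈ 321 kg VSS/d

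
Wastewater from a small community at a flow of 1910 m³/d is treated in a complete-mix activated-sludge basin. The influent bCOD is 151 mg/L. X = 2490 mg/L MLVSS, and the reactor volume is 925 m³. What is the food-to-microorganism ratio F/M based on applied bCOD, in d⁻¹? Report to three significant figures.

F/M = applied load / biomass = Q·S₀/(V·X) = 1910 × 151 / (925.0 × 2490) = 0.1252 d⁻¹.

F/M ≈ 0.125 d⁻¹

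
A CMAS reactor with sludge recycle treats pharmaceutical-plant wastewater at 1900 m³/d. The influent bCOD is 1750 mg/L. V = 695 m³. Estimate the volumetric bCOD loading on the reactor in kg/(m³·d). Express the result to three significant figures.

Volumetric loading L_v = Q·S₀ / V = 1900 × 1750 g/m³ / 695.0 m³ = 4784 g/(m³·d) = 4.784 kg bCOD/(m³·d).

L_v ≈ 4.78 kg bCOD/(m³·d)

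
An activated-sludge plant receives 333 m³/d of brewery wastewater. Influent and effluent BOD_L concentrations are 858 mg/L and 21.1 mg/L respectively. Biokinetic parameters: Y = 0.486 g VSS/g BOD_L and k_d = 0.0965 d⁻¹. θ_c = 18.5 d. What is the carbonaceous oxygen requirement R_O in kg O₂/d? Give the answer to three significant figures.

R_O ≈ 210 kg O₂/d

Y_obs = Y / (1 + k_d θ_c) = 0.486 / (1 + 0.0965 × 18.5) = 0.486 / 2.785 = 0.1745.
Mass of BOD_L removed per day: Q(S₀ − S) = 333 × 836.9 g/m³ = 278.7 kg/d.
Net sludge production P_X = 0.1745 × 278.7 = 48.63 kg VSS/d.
R_O = Q·(S₀ − S) − 1.42·P_X = 278.7 − 1.42 × 48.63 = 209.6 kg O₂/d.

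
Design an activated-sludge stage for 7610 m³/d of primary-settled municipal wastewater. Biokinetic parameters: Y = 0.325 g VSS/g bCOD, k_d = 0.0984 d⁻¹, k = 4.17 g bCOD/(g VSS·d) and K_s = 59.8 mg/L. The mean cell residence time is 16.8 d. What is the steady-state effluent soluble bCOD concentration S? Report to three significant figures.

S ≈ 7.89 mg/L

For a completely mixed reactor with recycle the Lawrence–McCarty relation gives S = K_s·(1 + k_d·θ_c) / [θ_c·(Y·k − k_d) − 1] = 59.8 × (1 + 0.0984 × 16.8) / [16.8 × (0.325 × 4.17 − 0.0984) − 1] = 158.7 / 20.12 = 7.887 mg/L.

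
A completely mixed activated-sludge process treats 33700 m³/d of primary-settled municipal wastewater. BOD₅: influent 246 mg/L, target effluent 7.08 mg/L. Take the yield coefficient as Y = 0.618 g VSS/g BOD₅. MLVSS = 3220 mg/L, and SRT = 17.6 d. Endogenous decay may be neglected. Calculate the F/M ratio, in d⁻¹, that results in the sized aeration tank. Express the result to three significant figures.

Biomass mass balance (decay neglected): V·X = Y·Q·(S₀ − S)·θ_c, so V = 0.618 × 33700 × (246 − 7.08) × 17.6 / 3220 = 27197 m³.
F/M = Q·S₀ / (V·X) = 33700 × 246 / (27197 × 3220) = 0.09466 g BOD₅·(g VSS·d)⁻¹.

F/M ≈ 0.0947 d⁻¹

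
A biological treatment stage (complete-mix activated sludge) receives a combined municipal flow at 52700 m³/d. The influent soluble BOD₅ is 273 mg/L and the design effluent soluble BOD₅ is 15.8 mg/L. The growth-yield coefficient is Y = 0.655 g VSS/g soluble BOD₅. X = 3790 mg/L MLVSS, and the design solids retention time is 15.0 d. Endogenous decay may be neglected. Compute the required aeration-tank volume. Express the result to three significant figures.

V·X = Y·Q·ΔS·θ_c gives V = 0.655 × 52700 × (273 − 15.8) × 15.0 / 3790 = 35138 m³.

V ≈ 35100 m³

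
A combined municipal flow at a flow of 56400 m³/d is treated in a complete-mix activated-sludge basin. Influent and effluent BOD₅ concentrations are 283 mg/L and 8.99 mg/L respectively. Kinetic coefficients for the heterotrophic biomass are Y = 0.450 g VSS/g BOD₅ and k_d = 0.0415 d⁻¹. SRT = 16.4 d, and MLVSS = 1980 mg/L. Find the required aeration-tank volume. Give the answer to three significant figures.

V ≈ 34300 m³

Rearranging the biomass balance for a CMAS with decay, V = Y·Q·ΔS·θ_c / [X·(1+k_d θ_c)] = 0.450 × 56400 × (283 − 8.99) × 16.4 / [1980 × (1 + 0.0415 × 16.4)] = 1.14×10^8 / 3328 = 34275 m³.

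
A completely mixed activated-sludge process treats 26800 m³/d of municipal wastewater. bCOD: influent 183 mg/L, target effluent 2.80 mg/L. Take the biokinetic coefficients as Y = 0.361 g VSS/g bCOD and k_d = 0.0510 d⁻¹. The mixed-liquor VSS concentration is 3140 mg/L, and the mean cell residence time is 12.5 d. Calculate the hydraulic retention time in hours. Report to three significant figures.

τ ≈ 3.80 h

Rearranging the biomass balance for a CMAS with decay, V = Y·Q·ΔS·θ_c / [X·(1+k_d θ_c)] = 0.361 × 26800 × (183 − 2.80) × 12.5 / [3140 × (1 + 0.0510 × 12.5)] = 2.18×10^7 / 5142 = 4238 m³.
Hydraulic retention time τ = V/Q = 4238 / 26800 = 0.1581 d = 3.796 h.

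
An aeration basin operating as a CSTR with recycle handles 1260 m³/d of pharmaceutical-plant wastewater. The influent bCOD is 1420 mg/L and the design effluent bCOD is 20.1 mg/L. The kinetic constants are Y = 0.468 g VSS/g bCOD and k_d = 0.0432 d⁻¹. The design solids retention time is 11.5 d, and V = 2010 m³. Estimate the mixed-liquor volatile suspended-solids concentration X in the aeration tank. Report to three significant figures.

X ≈ 3160 mg/L

X = Y·Q·ΔS·θ_c / [V·(1 + k_d θ_c)] = 0.468 × 1260 × (1420 − 20.1) × 11.5 / [2010 × (1 + 0.0432 × 11.5)] = 3155 mg/L.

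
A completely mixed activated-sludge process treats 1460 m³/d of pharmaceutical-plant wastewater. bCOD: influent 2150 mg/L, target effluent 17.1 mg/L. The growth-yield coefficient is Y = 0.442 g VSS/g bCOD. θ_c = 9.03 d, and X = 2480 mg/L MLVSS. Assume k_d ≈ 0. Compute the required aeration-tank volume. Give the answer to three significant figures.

V·X = Y·Q·ΔS·θ_c gives V = 0.442 × 1460 × (2150 − 17.1) × 9.03 / 2480 = 5012 m³.

V ≈ 5010 m³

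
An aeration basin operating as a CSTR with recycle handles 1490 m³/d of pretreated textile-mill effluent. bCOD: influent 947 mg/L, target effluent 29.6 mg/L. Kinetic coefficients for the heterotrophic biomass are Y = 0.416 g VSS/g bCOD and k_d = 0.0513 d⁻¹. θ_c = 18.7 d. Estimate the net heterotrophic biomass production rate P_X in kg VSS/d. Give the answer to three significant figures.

P_X ≈ 290 kg VSS/d

Correct the yield for decay: Y_obs = Y/(1 + k_d θ_c) = 0.416 / (1 + 0.0513 × 18.7) = 0.416 / 1.959 = 0.2123.
Mass of bCOD removed per day: Q(S₀ − S) = 1490 × 917.4 g/m³ = 1367 kg/d.
Net biomass production P_X = Y_obs × Q·(S₀ − S) = 0.2123 × 1367 = 290.2 kg VSS/d.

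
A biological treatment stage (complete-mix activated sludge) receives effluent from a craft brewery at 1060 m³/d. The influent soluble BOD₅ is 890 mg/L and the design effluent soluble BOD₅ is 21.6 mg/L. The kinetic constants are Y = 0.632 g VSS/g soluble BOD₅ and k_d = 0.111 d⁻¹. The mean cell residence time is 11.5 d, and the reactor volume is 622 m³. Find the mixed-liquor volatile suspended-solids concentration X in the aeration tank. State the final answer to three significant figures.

X ≈ 4720 mg/L

X = Y·Q·ΔS·θ_c / [V·(1 + k_d θ_c)] = 0.632 × 1060 × (890 − 21.6) × 11.5 / [622 × (1 + 0.111 × 11.5)] = 4725 mg/L.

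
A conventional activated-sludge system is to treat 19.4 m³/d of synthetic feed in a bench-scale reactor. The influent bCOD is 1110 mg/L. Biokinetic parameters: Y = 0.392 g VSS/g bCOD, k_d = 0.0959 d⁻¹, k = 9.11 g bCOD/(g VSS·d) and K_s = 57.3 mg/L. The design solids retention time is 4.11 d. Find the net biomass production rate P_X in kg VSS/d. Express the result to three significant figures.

P_X ≈ 6.02 kg VSS/d

From the Monod/SRT balance for a CMAS, S = K_s·(1+k_d θ_c)/[θ_c·(Y k − k_d) − 1] = 57.3 × (1 + 0.0959 × 4.11) / [4.11 × (0.392 × 9.11 − 0.0959) − 1] = 79.88 / 13.28 = 6.014 mg/L.
Correct the yield for decay: Y_obs = Y/(1 + k_d θ_c) = 0.392 / (1 + 0.0959 × 4.11) = 0.392 / 1.394 = 0.2812.
Q·(S₀ − S) = 19.4 × (1110 − 6.01) × 10⁻³ = 21.42 kg/d removed.
P_X = Y_obs · Q(S₀ − S) = 0.2812 × 21.42 = 6.022 kg VSS/d.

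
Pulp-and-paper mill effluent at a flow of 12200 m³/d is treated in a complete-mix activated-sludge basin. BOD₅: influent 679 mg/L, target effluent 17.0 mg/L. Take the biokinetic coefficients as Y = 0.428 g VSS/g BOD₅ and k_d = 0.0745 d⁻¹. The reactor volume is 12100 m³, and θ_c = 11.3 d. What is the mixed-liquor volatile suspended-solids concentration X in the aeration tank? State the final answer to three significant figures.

X = Y·Q·ΔS·θ_c / [V·(1 + k_d θ_c)] = 0.428 × 12200 × (679 − 17.0) × 11.3 / [12100 × (1 + 0.0745 × 11.3)] = 1753 mg/L.

X ≈ 1750 mg/L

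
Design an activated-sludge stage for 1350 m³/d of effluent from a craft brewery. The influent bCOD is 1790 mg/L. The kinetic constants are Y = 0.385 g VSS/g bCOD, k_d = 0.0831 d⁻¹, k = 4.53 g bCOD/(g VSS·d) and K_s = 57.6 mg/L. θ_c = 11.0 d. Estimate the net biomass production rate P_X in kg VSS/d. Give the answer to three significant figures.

For a completely mixed reactor with recycle the Lawrence–McCarty relation gives S = K_s·(1 + k_d·θ_c) / [θ_c·(Y·k − k_d) − 1] = 57.6 × (1 + 0.0831 × 11.0) / [11.0 × (0.385 × 4.53 − 0.0831) − 1] = 110.3 / 17.27 = 6.384 mg/L.
The observed yield is Y_obs = Y/(1 + k_d·θ_c) = 0.385 / (1 + 0.0831 × 11.0) = 0.385 / 1.914 = 0.2011 g VSS per g bCOD removed.
Mass of bCOD removed per day: Q(S₀ − S) = 1350 × 1784 g/m³ = 2408 kg/d.
Biomass produced: P_X = Y_obs·Q·ΔS = 0.2011 × 2408 ≈ 484.3 kg VSS/d.

P_X ≈ 484 kg VSS/d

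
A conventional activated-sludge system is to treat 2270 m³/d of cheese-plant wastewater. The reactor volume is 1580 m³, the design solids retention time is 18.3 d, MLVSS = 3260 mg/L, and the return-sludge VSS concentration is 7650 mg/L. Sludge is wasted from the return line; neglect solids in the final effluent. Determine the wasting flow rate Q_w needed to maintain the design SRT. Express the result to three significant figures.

Q_w ≈ 36.8 m³/d

Wasting from the return line (neglecting effluent solids): Q_w = V·X / (θ_c·X_r) = 1580 × 3260 / (18.3 × 7650) = 36.79 m³/d.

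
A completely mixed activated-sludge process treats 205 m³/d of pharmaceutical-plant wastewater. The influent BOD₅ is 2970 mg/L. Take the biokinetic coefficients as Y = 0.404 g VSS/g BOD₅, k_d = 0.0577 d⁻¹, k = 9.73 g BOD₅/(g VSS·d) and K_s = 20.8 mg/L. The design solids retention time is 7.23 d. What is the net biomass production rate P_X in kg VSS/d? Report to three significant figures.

P_X ≈ 174 kg VSS/d

Effluent substrate depends only on kinetics and SRT: S = K_s(1 + k_d θ_c) / [θ_c(Yk − k_d) − 1] = 20.8 × (1 + 0.0577 × 7.23) / [7.23 × (0.404 × 9.73 − 0.0577) − 1] = 29.48 / 27.00 = 1.092 mg/L.
The observed yield is Y_obs = Y/(1 + k_d·θ_c) = 0.404 / (1 + 0.0577 × 7.23) = 0.404 / 1.417 = 0.2851 g VSS per g BOD₅ removed.
Mass of BOD₅ removed per day: Q(S₀ − S) = 205 × 2969 g/m³ = 608.6 kg/d.
P_X = Y_obs · Q(S₀ − S) = 0.2851 × 608.6 = 173.5 kg VSS/d.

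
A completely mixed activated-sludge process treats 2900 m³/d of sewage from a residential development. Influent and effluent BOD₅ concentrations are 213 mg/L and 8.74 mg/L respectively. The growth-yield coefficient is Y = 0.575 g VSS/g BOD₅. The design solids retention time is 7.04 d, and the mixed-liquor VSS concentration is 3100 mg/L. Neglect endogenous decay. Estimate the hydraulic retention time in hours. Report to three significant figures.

τ ≈ 6.40 h

V·X = Y·Q·ΔS·θ_c gives V = 0.575 × 2900 × (213 − 8.74) × 7.04 / 3100 = 773.5 m³.
HRT = V/Q = 773.5 m³ / 2900 m³·d⁻¹ = 0.2667 d × 24 = 6.401 h.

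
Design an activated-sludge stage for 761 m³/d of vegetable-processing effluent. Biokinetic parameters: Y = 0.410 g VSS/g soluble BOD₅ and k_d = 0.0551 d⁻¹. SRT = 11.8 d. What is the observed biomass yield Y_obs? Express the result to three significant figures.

Y_obs ≈ 0.248 g VSS/g soluble BOD₅

Observed yield with endogenous decay: Y_obs = Y / (1 + k_d·θ_c) = 0.410 / (1 + 0.0551 × 11.8) = 0.410 / 1.650 = 0.2485 g VSS/g soluble BOD₅.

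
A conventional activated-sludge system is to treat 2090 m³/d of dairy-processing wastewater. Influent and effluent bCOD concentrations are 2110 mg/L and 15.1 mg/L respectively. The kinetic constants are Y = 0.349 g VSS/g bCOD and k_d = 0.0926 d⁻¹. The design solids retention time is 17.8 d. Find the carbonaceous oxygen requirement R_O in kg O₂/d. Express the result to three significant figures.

R_O ≈ 3560 kg O₂/d

Y_obs = Y / (1 + k_d θ_c) = 0.349 / (1 + 0.0926 × 17.8) = 0.349 / 2.648 = 0.1318.
Substrate removed = Q·(S₀ − S) = 2090 m³/d × (2110 − 15.1) g/m³ = 4.38×10^6 g/d = 4378 kg/d.
P_X = Y_obs·Q·(S₀ − S) = 0.1318 × 4378 = 577.0 kg VSS/d.
Carbonaceous O₂ demand = substrate oxidised − cell-mass equivalent = 4378 − 1.42 × 577.0 = 3559 kg O₂/d.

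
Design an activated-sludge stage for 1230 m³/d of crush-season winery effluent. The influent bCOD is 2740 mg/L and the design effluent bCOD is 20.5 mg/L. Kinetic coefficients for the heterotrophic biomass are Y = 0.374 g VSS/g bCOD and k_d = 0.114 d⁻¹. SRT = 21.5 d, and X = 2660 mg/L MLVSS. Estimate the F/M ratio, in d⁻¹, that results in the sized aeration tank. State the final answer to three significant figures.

F/M ≈ 0.432 d⁻¹

Steady-state biomass mass balance: V·X·(1 + k_d·θ_c) = Y·Q·(S₀ − S)·θ_c, so V = 0.374 × 1230 × (2740 − 20.5) × 21.5 / [2660 × (1 + 0.114 × 21.5)] = 2.69×10^7 / 9180 = 2930 m³.
F/M = applied load / biomass = Q·S₀/(V·X) = 1230 × 2740 / (2930 × 2660) = 0.4324 d⁻¹.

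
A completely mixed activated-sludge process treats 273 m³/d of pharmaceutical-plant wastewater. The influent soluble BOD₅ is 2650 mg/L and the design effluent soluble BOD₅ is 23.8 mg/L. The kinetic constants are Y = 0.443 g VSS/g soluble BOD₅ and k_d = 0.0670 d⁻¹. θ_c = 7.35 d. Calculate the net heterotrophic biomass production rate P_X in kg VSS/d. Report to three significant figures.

P_X ≈ 213 kg VSS/d

The observed yield is Y_obs = Y/(1 + k_d·θ_c) = 0.443 / (1 + 0.0670 × 7.35) = 0.443 / 1.492 = 0.2968 g VSS per g soluble BOD₅ removed.
Mass of soluble BOD₅ removed per day: Q(S₀ − S) = 273 × 2626 g/m³ = 717.0 kg/d.
Biomass produced: P_X = Y_obs·Q·ΔS = 0.2968 × 717.0 ≈ 212.8 kg VSS/d.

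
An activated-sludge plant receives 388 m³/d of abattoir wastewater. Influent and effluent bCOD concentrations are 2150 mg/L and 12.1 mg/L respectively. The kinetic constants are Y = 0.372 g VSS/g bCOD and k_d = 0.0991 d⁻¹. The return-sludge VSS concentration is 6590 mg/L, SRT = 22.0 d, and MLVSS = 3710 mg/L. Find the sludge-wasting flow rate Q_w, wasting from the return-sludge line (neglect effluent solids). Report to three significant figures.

Q_w ≈ 14.7 m³/d

From the SRT design equation V = Y Q (S₀−S) θ_c / [X (1 + k_d θ_c)] = 0.372 × 388 × (2150 − 12.1) × 22.0 / [3710 × (1 + 0.0991 × 22.0)] = 6.79×10^6 / 11799 = 575.4 m³.
θ_c = V·X/(Q_w·X_r) when wasting from the recycle, so Q_w = V·X/(θ_c·X_r) = 575.4 × 3710 / (22.0 × 6590) = 14.72 m³/d.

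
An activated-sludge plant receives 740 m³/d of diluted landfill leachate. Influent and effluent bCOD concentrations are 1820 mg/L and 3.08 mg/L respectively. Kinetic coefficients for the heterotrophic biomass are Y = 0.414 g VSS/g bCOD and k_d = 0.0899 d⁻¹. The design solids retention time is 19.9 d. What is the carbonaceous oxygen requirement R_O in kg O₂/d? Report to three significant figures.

R_O ≈ 1060 kg O₂/d

Y_obs = Y / (1 + k_d θ_c) = 0.414 / (1 + 0.0899 × 19.9) = 0.414 / 2.789 = 0.1484.
ΔS = 1820 − 3.08 = 1817 mg/L, so the substrate removal rate is 740 × 1817/1000 = 1345 kg bCOD/d.
P_X = Y_obs·Q·(S₀ − S) = 0.1484 × 1345 = 199.6 kg VSS/d.
R_O = Q·ΔS − 1.42 P_X = 1345 − 283.4 = 1061 kg O₂/d.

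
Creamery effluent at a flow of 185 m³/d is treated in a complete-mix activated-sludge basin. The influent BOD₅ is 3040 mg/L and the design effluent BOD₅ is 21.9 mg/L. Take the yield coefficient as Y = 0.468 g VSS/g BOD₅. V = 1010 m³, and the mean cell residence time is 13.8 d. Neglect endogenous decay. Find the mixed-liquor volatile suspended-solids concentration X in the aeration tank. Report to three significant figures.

X ≈ 3570 mg/L

X = Y·Q·ΔS·θ_c / V = 0.468 × 185 × (3040 − 21.9) × 13.8 / 1010 = 3570 mg/L.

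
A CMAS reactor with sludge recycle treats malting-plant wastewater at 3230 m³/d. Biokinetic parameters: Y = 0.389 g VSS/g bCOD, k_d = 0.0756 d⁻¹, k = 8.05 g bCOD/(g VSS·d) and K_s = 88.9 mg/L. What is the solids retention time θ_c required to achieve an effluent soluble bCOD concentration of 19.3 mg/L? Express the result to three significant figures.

Specific growth rate at S = 19.3 mg/L: μ = YkS/(K_s+S) = 0.389·8.05·19.3/(88.9+19.3) = 0.5586 d⁻¹.
θ_c = 1/(μ − k_d) = 1/(0.5586 − 0.0756) = 1/0.4830 = 2.071 d.

θ_c ≈ 2.07 d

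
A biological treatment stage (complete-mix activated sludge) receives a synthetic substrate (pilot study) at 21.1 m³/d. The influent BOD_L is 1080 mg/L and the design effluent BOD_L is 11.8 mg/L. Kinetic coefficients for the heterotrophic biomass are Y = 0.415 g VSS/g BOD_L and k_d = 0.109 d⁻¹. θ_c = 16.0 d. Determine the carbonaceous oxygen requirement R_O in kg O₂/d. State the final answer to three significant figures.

The observed yield is Y_obs = Y/(1 + k_d·θ_c) = 0.415 / (1 + 0.109 × 16.0) = 0.415 / 2.744 = 0.1512 g VSS per g BOD_L removed.
ΔS = 1080 − 11.8 = 1068 mg/L, so the substrate removal rate is 21.1 × 1068/1000 = 22.54 kg BOD_L/d.
Net sludge production P_X = 0.1512 × 22.54 = 3.409 kg VSS/d.
R_O = Q·ΔS − 1.42 P_X = 22.54 − 4.840 = 17.70 kg O₂/d.

R_O ≈ 17.7 kg O₂/d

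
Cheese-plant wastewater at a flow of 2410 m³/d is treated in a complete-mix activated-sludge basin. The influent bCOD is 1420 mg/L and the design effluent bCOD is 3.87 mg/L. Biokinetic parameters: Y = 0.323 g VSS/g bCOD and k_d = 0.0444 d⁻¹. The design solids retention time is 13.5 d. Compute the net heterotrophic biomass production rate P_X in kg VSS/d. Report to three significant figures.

Correct the yield for decay: Y_obs = Y/(1 + k_d θ_c) = 0.323 / (1 + 0.0444 × 13.5) = 0.323 / 1.599 = 0.2020.
Q·(S₀ − S) = 2410 × (1420 − 3.87) × 10⁻³ = 3413 kg/d removed.
Biomass produced: P_X = Y_obs·Q·ΔS = 0.2020 × 3413 ≈ 689.2 kg VSS/d.

P_X ≈ 689 kg VSS/d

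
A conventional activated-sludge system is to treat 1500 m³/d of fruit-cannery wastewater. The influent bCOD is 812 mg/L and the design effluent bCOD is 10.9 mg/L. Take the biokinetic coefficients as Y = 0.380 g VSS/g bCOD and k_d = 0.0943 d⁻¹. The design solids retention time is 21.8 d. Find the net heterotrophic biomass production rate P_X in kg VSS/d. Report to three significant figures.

Correct the yield for decay: Y_obs = Y/(1 + k_d θ_c) = 0.380 / (1 + 0.0943 × 21.8) = 0.380 / 3.056 = 0.1244.
Mass of bCOD removed per day: Q(S₀ − S) = 1500 × 801.1 g/m³ = 1202 kg/d.
P_X = Y_obs · Q(S₀ − S) = 0.1244 × 1202 = 149.4 kg VSS/d.

P_X ≈ 149 kg VSS/d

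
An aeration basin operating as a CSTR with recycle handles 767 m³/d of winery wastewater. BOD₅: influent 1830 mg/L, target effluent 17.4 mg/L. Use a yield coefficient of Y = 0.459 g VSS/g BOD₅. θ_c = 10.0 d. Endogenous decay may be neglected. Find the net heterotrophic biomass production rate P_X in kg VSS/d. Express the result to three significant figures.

P_X ≈ 638 kg VSS/d

Since k_d ≈ 0, Y_obs = Y = 0.459 g VSS/g BOD₅.
Q·(S₀ − S) = 767 × (1830 − 17.4) × 10⁻³ = 1390 kg/d removed.
P_X = Y_obs · Q(S₀ − S) = 0.4590 × 1390 = 638.1 kg VSS/d.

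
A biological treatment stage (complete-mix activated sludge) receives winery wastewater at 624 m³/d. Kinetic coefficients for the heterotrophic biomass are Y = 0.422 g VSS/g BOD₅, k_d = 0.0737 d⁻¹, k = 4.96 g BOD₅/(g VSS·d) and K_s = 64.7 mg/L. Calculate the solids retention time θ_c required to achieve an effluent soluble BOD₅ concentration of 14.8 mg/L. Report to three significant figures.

From 1/θ_c = Y·k·S/(K_s + S) − k_d: Y·k·S/(K_s+S) = 0.422 × 4.96 × 14.8 / (64.7 + 14.8) = 0.3897 d⁻¹.
1/θ_c = 0.3897 − 0.0737 = 0.3160 d⁻¹, so θ_c = 3.165 d.

θ_c ≈ 3.16 d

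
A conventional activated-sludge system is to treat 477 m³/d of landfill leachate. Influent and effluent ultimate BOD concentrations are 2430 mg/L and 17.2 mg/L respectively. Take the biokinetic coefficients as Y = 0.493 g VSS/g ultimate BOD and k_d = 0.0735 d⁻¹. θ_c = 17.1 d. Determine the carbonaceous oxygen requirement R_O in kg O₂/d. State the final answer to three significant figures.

Observed yield with endogenous decay: Y_obs = Y / (1 + k_d·θ_c) = 0.493 / (1 + 0.0735 × 17.1) = 0.493 / 2.257 = 0.2184 g VSS/g ultimate BOD.
Q·(S₀ − S) = 477 × (2430 − 17.2) × 10⁻³ = 1151 kg/d removed.
Biomass synthesised: P_X = Y_obs × 1151 = 251.4 kg VSS/d.
Carbonaceous O₂ demand = substrate oxidised − cell-mass equivalent = 1151 − 1.42 × 251.4 = 793.9 kg O₂/d.

R_O ≈ 794 kg O₂/d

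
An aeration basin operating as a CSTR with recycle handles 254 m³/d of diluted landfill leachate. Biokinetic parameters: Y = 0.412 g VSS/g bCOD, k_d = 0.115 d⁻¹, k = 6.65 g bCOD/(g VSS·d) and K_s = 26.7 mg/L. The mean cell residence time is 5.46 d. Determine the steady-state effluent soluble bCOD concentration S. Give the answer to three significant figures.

From the Monod/SRT balance for a CMAS, S = K_s·(1+k_d θ_c)/[θ_c·(Y k − k_d) − 1] = 26.7 × (1 + 0.115 × 5.46) / [5.46 × (0.412 × 6.65 − 0.115) − 1] = 43.46 / 13.33 = 3.260 mg/L.

S ≈ 3.26 mg/L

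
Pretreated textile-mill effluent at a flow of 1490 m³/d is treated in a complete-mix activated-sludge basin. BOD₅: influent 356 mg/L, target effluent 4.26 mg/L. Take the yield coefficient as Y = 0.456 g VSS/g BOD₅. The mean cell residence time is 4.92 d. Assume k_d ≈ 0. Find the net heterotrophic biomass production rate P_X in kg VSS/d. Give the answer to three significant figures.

Since k_d ≈ 0, Y_obs = Y = 0.456 g VSS/g BOD₅.
Q·(S₀ − S) = 1490 × (356 − 4.26) × 10⁻³ = 524.1 kg/d removed.
P_X = Y_obs · Q(S₀ − S) = 0.4560 × 524.1 = 239.0 kg VSS/d.

P_X ≈ 239 kg VSS/d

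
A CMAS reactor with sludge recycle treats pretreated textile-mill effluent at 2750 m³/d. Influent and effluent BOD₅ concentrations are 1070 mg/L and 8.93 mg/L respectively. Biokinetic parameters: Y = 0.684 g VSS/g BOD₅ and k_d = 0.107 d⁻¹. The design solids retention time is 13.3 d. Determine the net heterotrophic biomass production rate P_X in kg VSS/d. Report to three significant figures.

Y_obs = Y / (1 + k_d θ_c) = 0.684 / (1 + 0.107 × 13.3) = 0.684 / 2.423 = 0.2823.
Substrate removed = Q·(S₀ − S) = 2750 m³/d × (1070 − 8.93) g/m³ = 2.92×10^6 g/d = 2918 kg/d.
P_X = Y_obs · Q(S₀ − S) = 0.2823 × 2918 = 823.7 kg VSS/d.

P_X ≈ 824 kg VSS/d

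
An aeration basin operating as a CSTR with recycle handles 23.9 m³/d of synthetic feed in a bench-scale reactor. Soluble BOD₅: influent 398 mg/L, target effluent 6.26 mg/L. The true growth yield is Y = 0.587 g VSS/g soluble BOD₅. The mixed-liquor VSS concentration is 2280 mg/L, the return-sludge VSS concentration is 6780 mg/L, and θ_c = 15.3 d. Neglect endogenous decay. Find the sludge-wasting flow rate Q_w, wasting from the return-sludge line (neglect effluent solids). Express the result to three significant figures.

V·X = Y·Q·ΔS·θ_c gives V = 0.587 × 23.9 × (398 − 6.26) × 15.3 / 2280 = 36.88 m³.
θ_c = V·X/(Q_w·X_r) when wasting from the recycle, so Q_w = V·X/(θ_c·X_r) = 36.88 × 2280 / (15.3 × 6780) = 0.8106 m³/d.

Q_w ≈ 0.811 m³/d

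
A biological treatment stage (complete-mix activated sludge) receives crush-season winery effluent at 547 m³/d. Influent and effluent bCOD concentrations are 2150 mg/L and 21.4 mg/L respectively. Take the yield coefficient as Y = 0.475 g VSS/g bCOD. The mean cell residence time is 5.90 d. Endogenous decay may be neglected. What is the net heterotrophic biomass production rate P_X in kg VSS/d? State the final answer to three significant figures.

P_X ≈ 553 kg VSS/d

Since k_d ≈ 0, Y_obs = Y = 0.475 g VSS/g bCOD.
Q·(S₀ − S) = 547 × (2150 − 21.4) × 10⁻³ = 1164 kg/d removed.
Net biomass production P_X = Y_obs × Q·(S₀ − S) = 0.4750 × 1164 = 553.1 kg VSS/d.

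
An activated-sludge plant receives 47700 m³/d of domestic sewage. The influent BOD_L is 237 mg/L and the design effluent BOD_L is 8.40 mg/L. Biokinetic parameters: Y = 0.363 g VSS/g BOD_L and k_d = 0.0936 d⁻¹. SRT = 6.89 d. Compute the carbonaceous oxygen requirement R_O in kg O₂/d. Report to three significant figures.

Y_obs = Y / (1 + k_d θ_c) = 0.363 / (1 + 0.0936 × 6.89) = 0.363 / 1.645 = 0.2207.
Q·(S₀ − S) = 47700 × (237 − 8.40) × 10⁻³ = 10904 kg/d removed.
P_X = Y_obs·Q·(S₀ − S) = 0.2207 × 10904 = 2406 kg VSS/d.
R_O = Q·(S₀ − S) − 1.42·P_X = 10904 − 1.42 × 2406 = 7487 kg O₂/d.

R_O ≈ 7490 kg O₂/d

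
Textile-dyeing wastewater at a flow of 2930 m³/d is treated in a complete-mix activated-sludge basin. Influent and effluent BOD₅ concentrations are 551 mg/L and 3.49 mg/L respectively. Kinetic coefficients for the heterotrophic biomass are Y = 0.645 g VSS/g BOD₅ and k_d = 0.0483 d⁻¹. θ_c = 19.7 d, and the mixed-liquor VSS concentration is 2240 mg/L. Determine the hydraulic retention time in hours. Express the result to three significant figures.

τ ≈ 38.2 h

From the SRT design equation V = Y Q (S₀−S) θ_c / [X (1 + k_d θ_c)] = 0.645 × 2930 × (551 − 3.49) × 19.7 / [2240 × (1 + 0.0483 × 19.7)] = 2.04×10^7 / 4371 = 4663 m³.
HRT = V/Q = 4663 m³ / 2930 m³·d⁻¹ = 1.591 d × 24 = 38.20 h.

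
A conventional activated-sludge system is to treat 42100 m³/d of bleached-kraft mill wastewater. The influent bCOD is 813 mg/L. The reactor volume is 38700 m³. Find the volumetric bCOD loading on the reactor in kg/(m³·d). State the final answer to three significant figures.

L_v = Q S₀ / V = 42100 × 813 × 10⁻³ / 38700 = 0.8844 kg/(m³·d).

L_v ≈ 0.884 kg bCOD/(m³·d)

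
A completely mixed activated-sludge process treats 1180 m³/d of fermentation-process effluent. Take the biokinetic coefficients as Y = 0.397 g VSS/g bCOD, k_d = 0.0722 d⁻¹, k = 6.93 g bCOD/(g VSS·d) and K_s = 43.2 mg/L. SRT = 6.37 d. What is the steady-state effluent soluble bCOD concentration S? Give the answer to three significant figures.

Effluent substrate depends only on kinetics and SRT: S = K_s(1 + k_d θ_c) / [θ_c(Yk − k_d) − 1] = 43.2 × (1 + 0.0722 × 6.37) / [6.37 × (0.397 × 6.93 − 0.0722) − 1] = 63.07 / 16.07 = 3.926 mg/L.

S ≈ 3.93 mg/L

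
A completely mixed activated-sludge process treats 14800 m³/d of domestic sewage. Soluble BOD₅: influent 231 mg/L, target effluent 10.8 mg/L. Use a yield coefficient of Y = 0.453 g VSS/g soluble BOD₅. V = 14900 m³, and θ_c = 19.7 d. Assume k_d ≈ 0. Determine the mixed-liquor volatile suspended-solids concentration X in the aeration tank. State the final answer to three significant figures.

X = Y·Q·ΔS·θ_c / V = 0.453 × 14800 × (231 − 10.8) × 19.7 / 14900 = 1952 mg/L.

X ≈ 1950 mg/L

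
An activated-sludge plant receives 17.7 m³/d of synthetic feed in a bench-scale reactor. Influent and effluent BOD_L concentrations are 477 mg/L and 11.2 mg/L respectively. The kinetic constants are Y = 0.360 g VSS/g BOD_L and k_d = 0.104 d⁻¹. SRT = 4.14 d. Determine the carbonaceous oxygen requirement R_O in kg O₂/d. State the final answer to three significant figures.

Observed yield with endogenous decay: Y_obs = Y / (1 + k_d·θ_c) = 0.360 / (1 + 0.104 × 4.14) = 0.360 / 1.431 = 0.2516 g VSS/g BOD_L.
Mass of BOD_L removed per day: Q(S₀ − S) = 17.7 × 465.8 g/m³ = 8.245 kg/d.
Net sludge production P_X = 0.2516 × 8.245 = 2.075 kg VSS/d.
R_O = Q·ΔS − 1.42 P_X = 8.245 − 2.946 = 5.298 kg O₂/d.

R_O ≈ 5.30 kg O₂/d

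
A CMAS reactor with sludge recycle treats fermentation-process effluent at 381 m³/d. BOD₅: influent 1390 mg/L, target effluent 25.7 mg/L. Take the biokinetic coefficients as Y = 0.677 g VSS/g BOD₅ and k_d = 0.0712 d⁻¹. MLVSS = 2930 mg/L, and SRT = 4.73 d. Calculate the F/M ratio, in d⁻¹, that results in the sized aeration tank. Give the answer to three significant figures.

From the SRT design equation V = Y Q (S₀−S) θ_c / [X (1 + k_d θ_c)] = 0.677 × 381 × (1390 − 25.7) × 4.73 / [2930 × (1 + 0.0712 × 4.73)] = 1.66×10^6 / 3917 = 425.0 m³.
F/M = Q·S₀ / (V·X) = 381 × 1390 / (425.0 × 2930) = 0.4253 g BOD₅·(g VSS·d)⁻¹.

F/M ≈ 0.425 d⁻¹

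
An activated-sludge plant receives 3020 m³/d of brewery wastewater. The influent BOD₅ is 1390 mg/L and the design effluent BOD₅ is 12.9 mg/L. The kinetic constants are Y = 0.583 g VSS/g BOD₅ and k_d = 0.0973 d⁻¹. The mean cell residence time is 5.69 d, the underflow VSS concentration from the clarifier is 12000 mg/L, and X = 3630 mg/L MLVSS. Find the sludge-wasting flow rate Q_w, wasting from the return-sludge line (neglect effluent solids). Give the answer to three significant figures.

Q_w ≈ 130 m³/d

From the SRT design equation V = Y Q (S₀−S) θ_c / [X (1 + k_d θ_c)] = 0.583 × 3020 × (1390 − 12.9) × 5.69 / [3630 × (1 + 0.0973 × 5.69)] = 1.38×10^7 / 5640 = 2446 m³.
Q_w = (V·X)/(θ_c X_r) = 2446 × 3630 / (5.69 × 12000) = 130.0 m³/d.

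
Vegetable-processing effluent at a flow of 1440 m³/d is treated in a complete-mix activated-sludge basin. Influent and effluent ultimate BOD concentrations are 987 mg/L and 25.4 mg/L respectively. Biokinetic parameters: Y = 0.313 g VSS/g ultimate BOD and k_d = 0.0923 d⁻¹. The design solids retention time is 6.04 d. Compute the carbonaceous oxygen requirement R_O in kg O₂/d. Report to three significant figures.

Y_obs = Y / (1 + k_d θ_c) = 0.313 / (1 + 0.0923 × 6.04) = 0.313 / 1.557 = 0.2010.
Mass of ultimate BOD removed per day: Q(S₀ − S) = 1440 × 961.6 g/m³ = 1385 kg/d.
Net sludge production P_X = 0.2010 × 1385 = 278.3 kg VSS/d.
R_O = Q·ΔS − 1.42 P_X = 1385 − 395.2 = 989.6 kg O₂/d.

R_O ≈ 990 kg O₂/d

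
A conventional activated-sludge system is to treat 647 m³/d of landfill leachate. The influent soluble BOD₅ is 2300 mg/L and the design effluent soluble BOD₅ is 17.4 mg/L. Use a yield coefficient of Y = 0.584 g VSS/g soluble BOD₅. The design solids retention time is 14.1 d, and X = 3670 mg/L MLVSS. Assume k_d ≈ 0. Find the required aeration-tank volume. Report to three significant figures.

With k_d = 0 the design equation reduces to V = Y Q (S₀−S) θ_c / X = 0.584 × 647 × (2300 − 17.4) × 14.1 / 3670 = 3314 m³.

V ≈ 3310 m³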